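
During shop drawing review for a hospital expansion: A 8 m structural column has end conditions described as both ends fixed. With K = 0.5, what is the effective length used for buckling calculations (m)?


L_eff = K * L
= 0.5 * 8
= 4.0 m

4.0 m


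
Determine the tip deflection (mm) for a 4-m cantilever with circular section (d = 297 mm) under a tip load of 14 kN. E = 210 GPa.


I = pi * d^4 / 64 = pi * 297^4 / 64 = 381940485.65 mm^4
L = 4000.0 mm, P = 14000.0 N, E = 210000.0 MPa
delta = P * L^3 / (3 * E * I)
= 14000.0 * 4000.0^3 / (3 * 210000.0 * 381940485.65)
= 3.7237 mm

3.7237 mm


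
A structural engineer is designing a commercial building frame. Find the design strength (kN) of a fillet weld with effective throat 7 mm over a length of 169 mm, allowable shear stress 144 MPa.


Strength = throat * length * allowable stress
= 7 * 169 * 144 N
= 170352 N
= 170.35 kN

170.35 kN


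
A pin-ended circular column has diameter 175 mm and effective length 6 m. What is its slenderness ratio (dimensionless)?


Radius of gyration r = d / 4 = 175 / 4 = 43.75 mm
L_eff = 6000.0 mm
Slenderness ratio = L / r = 6000.0 / 43.75 = 137.14 (dimensionless)

137.14 (dimensionless)


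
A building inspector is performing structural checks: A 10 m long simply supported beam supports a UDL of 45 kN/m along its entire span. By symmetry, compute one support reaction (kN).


Total load = w * L = 45 * 10 = 450 kN
By symmetry, each reaction R = total / 2 = 450 / 2 = 225.0 kN

225.0 kN


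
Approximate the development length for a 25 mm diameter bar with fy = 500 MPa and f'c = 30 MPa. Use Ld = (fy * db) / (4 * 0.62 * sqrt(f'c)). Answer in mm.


Ld = (fy * db) / (4 * 0.62 * sqrt(f'c))
= (500 * 25) / (4 * 0.62 * sqrt(30))
= 12500 / 13.5835
= 920.23 mm

920.23 mm


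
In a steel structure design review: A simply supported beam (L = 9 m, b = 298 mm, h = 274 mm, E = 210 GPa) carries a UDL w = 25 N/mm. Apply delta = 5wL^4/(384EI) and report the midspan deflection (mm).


I = 298 * 274^3 / 12 = 510842129.33 mm^4
L = 9000.0 mm, w = 25 N/mm, E = 210000.0 MPa
delta = 5 * w * L^4 / (384 * E * I)
= 5 * 25 * 9000.0^4 / (384 * 210000.0 * 510842129.33)
= 19.9087 mm

19.9087 mm


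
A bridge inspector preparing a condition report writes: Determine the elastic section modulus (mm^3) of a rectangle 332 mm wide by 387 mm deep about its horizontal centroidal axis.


S = b * h^2 / 6
= 332 * 387^2 / 6
= 332 * 149769 / 6
= 8287218.0 mm^3

8287218.0 mm^3


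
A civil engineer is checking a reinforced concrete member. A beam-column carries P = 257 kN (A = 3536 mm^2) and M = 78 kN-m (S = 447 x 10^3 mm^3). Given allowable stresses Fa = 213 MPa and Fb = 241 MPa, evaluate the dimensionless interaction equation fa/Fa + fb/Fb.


f_a = P / A = 257000.0 / 3536 = 72.681 MPa
f_b = M / S = 78000000.0 / 447000.0 = 174.4966 MPa
Ratio = f_a / Fa + f_b / Fb
= 72.681 / 213 + 174.4966 / 241
= 1.0653 (dimensionless)

1.0653 (dimensionless)


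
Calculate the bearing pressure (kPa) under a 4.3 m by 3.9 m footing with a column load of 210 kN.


A = 4.3 * 3.9 = 16.77 m^2
q = P / A = 210 / 16.77
= 12.5224 kPa

12.5224 kPa


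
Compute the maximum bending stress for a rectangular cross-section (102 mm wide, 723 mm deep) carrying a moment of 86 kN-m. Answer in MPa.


I = b * h^3 / 12 = 102 * 723^3 / 12 = 3212431069.5 mm^4
y = h / 2 = 723 / 2 = 361.5 mm
M = 86 kN-m = 86000000.0 N-mm
sigma = M * y / I = 86000000.0 * 361.5 / 3212431069.5
= 9.68 MPa

9.68 MPa


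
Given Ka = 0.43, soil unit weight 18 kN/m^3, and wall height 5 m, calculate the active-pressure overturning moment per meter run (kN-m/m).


Pa = 0.5 * Ka * gamma * H^2
= 0.5 * 0.43 * 18 * 5^2
= 96.75 kN/m
Arm = H / 3 = 5 / 3 = 1.6667 m
Mo = Pa * arm = Pa * H / 3 = 96.75 * 5 / 3 = 161.25 kN-m/m

161.25 kN-m/m


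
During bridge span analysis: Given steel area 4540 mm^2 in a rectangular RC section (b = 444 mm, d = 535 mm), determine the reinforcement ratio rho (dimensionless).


rho = As / (b * d)
= 4540 / (444 * 535)
= 4540 / 237540
= 0.019113 (dimensionless)

0.019113 (dimensionless)


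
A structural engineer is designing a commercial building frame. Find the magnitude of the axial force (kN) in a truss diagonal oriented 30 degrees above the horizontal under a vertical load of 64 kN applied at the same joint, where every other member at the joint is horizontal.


At the joint, only the diagonal has a vertical component, so vertical equilibrium gives:
F * sin(30) = 64
F = 64 / sin(30)
= 64 / 0.5
= 128.0 kN

128.0 kN


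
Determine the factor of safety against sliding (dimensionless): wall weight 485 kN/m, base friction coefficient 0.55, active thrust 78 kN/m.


Resisting force = mu * W = 0.55 * 485 = 266.75 kN/m
FOS = Resisting / Driving = 266.75 / 78
= 3.4199 (dimensionless)

3.4199 (dimensionless)


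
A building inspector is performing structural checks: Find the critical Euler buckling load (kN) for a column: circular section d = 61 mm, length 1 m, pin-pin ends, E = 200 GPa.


I = pi * d^4 / 64 = 679656.13 mm^4
L = 1000.0 mm
P_cr = pi^2 * E * I / L^2
= 9.8696 * 200000.0 * 679656.13 / 1000.0^2
= 1341587.43 N = 1341.5874 kN

1341.5874 kN


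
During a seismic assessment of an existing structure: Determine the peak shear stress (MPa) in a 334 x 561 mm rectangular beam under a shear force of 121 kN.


A = b * h = 334 * 561 = 187374 mm^2
V = 121 kN = 121000.0 N
tau_max = 1.5 * V / A = 1.5 * 121000.0 / 187374
= 0.9687 MPa

0.9687 MPa


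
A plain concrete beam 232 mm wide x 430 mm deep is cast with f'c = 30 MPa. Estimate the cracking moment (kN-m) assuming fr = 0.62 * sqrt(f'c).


fr = 0.62 * sqrt(30) = 0.62 * 5.4772 = 3.3959 MPa
I = 232 * 430^3 / 12 = 1537135333.33 mm^4
y_t = 215.0 mm
M_cr = fr * I / y_t = 3.3959 * 1537135333.33 / 215.0 N-mm
= 24.2787 kN-m

24.2787 kN-m


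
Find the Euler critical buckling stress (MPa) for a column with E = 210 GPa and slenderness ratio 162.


sigma_cr = pi^2 * E / lambda^2
= 9.8696 * 210000.0 / 162^2
= 9.8696 * 210000.0 / 26244
= 78.9749 MPa

78.9749 MPa


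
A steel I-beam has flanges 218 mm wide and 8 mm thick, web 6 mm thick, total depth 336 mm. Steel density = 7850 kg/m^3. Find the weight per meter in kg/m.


A_flanges = 2 * 218 * 8 = 3488 mm^2
A_web = (336 - 2 * 8) * 6 = 1920 mm^2
A_total = 3488 + 1920 = 5408 mm^2 = 0.005408 m^2
Weight = rho * A = 7850 * 0.005408 = 42.4528 kg/m

42.4528 kg/m


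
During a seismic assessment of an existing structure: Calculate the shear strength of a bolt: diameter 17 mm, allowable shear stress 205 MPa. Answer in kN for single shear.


A = pi * d^2 / 4 = pi * 17^2 / 4 = 226.9801 mm^2
V = f_v * A / 1000 = 205 * 226.9801 / 1000
= 46.5309 kN

46.5309 kN


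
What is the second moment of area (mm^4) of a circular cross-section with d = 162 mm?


r = d / 2 = 162 / 2 = 81.0 mm
I = pi * r^4 / 4 = pi * 81.0^4 / 4
= 33808815.61 mm^4

33808815.61 mm^4


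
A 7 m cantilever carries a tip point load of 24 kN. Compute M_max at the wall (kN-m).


For a cantilever with a point load at the free end:
M_max = P * L = 24 * 7 = 168 kN-m

168 kN-m


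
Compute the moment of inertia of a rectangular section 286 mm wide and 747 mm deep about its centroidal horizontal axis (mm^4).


I = b * h^3 / 12
= 286 * 747^3 / 12
= 286 * 416832723 / 12
= 9934513231.5 mm^4

9934513231.5 mm^4


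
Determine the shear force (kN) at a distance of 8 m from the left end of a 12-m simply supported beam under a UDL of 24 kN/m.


R_A = w * L / 2 = 24 * 12 / 2 = 144.0 kN
V(x) = R_A - w * x = 144.0 - 24 * 8
= -48.0 kN

-48.0 kN


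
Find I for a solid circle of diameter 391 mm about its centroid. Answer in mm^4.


r = d / 2 = 391 / 2 = 195.5 mm
I = pi * r^4 / 4 = pi * 195.5^4 / 4
= 1147299827.52 mm^4

1147299827.52 mm^4


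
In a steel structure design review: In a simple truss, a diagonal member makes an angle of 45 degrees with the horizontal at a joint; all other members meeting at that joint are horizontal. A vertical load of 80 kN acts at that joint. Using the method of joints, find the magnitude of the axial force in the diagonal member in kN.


At the joint, only the diagonal has a vertical component, so vertical equilibrium gives:
F * sin(45) = 80
F = 80 / sin(45)
= 80 / 0.707107
= 113.14 kN

113.14 kN


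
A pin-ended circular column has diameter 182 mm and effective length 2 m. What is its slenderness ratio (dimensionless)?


Radius of gyration r = d / 4 = 182 / 4 = 45.5 mm
L_eff = 2000.0 mm
Slenderness ratio = L / r = 2000.0 / 45.5 = 43.96 (dimensionless)

43.96 (dimensionless)


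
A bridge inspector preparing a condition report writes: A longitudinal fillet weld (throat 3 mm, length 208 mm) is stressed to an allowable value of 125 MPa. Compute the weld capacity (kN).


Strength = throat * length * allowable stress
= 3 * 208 * 125 N
= 78000 N
= 78.0 kN

78.0 kN


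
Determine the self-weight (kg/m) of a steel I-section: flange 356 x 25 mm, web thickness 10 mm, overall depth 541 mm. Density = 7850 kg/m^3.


A_flanges = 2 * 356 * 25 = 17800 mm^2
A_web = (541 - 2 * 25) * 10 = 4910 mm^2
A_total = 17800 + 4910 = 22710 mm^2 = 0.022710 m^2
Weight = rho * A = 7850 * 0.022710 = 178.2735 kg/m

178.2735 kg/m


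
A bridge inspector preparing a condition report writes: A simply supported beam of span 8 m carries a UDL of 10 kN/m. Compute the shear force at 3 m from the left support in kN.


R_A = w * L / 2 = 10 * 8 / 2 = 40.0 kN
V(x) = R_A - w * x = 40.0 - 10 * 3
= 10.0 kN

10.0 kN


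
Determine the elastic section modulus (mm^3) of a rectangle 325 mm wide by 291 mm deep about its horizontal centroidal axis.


S = b * h^2 / 6
= 325 * 291^2 / 6
= 325 * 84681 / 6
= 4586887.5 mm^3

4586887.5 mm^3


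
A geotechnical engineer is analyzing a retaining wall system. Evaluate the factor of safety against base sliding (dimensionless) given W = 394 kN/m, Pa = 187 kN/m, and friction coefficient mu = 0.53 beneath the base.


Resisting force = mu * W = 0.53 * 394 = 208.82 kN/m
FOS = Resisting / Driving = 208.82 / 187
= 1.1167 (dimensionless)

1.1167 (dimensionless)


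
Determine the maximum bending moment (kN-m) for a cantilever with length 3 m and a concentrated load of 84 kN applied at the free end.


For a cantilever with a point load at the free end:
M_max = P * L = 84 * 3 = 252 kN-m

252 kN-m


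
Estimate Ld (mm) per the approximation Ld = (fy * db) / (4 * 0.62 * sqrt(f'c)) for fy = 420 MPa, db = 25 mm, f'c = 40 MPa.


Ld = (fy * db) / (4 * 0.62 * sqrt(f'c))
= (420 * 25) / (4 * 0.62 * sqrt(40))
= 10500 / 15.6849
= 669.43 mm

669.43 mm


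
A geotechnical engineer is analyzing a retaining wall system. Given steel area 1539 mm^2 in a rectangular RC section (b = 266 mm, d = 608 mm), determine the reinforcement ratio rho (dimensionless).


rho = As / (b * d)
= 1539 / (266 * 608)
= 1539 / 161728
= 0.009516 (dimensionless)

0.009516 (dimensionless)


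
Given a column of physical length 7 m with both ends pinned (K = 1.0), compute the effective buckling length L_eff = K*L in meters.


L_eff = K * L
= 1.0 * 7
= 7.0 m

7.0 m


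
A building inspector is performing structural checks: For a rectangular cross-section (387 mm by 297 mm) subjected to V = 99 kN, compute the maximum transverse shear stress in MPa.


A = b * h = 387 * 297 = 114939 mm^2
V = 99 kN = 99000.0 N
tau_max = 1.5 * V / A = 1.5 * 99000.0 / 114939
= 1.292 MPa

1.292 MPa


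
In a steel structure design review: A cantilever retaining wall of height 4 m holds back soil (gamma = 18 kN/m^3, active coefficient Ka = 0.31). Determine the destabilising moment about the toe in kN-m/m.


Pa = 0.5 * Ka * gamma * H^2
= 0.5 * 0.31 * 18 * 4^2
= 44.64 kN/m
Arm = H / 3 = 4 / 3 = 1.3333 m
Mo = Pa * arm = Pa * H / 3 = 44.64 * 4 / 3 = 59.52 kN-m/m

59.52 kN-m/m


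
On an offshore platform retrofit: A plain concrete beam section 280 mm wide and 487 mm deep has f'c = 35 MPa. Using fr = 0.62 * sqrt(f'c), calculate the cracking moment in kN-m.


fr = 0.62 * sqrt(35) = 0.62 * 5.9161 = 3.668 MPa
I = 280 * 487^3 / 12 = 2695030403.33 mm^4
y_t = 243.5 mm
M_cr = fr * I / y_t = 3.668 * 2695030403.33 / 243.5 N-mm
= 40.5967 kN-m

40.5967 kN-m


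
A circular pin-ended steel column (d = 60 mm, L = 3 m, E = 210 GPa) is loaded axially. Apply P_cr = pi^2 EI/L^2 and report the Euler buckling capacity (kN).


I = pi * d^4 / 64 = 636172.51 mm^4
L = 3000.0 mm
P_cr = pi^2 * E * I / L^2
= 9.8696 * 210000.0 * 636172.51 / 3000.0^2
= 146504.66 N = 146.5047 kN

146.5047 kN


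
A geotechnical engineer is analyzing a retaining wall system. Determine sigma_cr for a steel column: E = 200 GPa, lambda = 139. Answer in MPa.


sigma_cr = pi^2 * E / lambda^2
= 9.8696 * 200000.0 / 139^2
= 9.8696 * 200000.0 / 19321
= 102.1645 MPa

102.1645 MPa


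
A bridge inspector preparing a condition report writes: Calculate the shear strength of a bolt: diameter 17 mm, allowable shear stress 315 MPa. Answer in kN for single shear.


A = pi * d^2 / 4 = pi * 17^2 / 4 = 226.9801 mm^2
V = f_v * A / 1000 = 315 * 226.9801 / 1000
= 71.4987 kN

71.4987 kN


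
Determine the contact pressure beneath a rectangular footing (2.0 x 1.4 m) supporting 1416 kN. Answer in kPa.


A = 2.0 * 1.4 = 2.8 m^2
q = P / A = 1416 / 2.8
= 505.7143 kPa

505.7143 kPa


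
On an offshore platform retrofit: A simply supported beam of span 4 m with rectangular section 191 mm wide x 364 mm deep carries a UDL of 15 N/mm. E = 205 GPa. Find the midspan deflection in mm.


I = 191 * 364^3 / 12 = 767637658.67 mm^4
L = 4000.0 mm, w = 15 N/mm, E = 205000.0 MPa
delta = 5 * w * L^4 / (384 * E * I)
= 5 * 15 * 4000.0^4 / (384 * 205000.0 * 767637658.67)
= 0.3177 mm

0.3177 mm


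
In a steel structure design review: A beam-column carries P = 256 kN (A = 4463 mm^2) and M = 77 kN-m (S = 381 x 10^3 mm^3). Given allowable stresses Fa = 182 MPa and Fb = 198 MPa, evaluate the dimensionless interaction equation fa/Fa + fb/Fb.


f_a = P / A = 256000.0 / 4463 = 57.3605 MPa
f_b = M / S = 77000000.0 / 381000.0 = 202.0997 MPa
Ratio = f_a / Fa + f_b / Fb
= 57.3605 / 182 + 202.0997 / 198
= 1.3359 (dimensionless)

1.3359 (dimensionless)


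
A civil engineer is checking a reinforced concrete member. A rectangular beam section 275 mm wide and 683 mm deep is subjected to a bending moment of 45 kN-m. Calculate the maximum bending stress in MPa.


I = b * h^3 / 12 = 275 * 683^3 / 12 = 7301524702.08 mm^4
y = h / 2 = 683 / 2 = 341.5 mm
M = 45 kN-m = 45000000.0 N-mm
sigma = M * y / I = 45000000.0 * 341.5 / 7301524702.08
= 2.1 MPa

2.1 MPa


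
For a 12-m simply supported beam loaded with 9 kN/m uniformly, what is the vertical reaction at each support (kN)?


Total load = w * L = 9 * 12 = 108 kN
By symmetry, each reaction R = total / 2 = 108 / 2 = 54.0 kN

54.0 kN


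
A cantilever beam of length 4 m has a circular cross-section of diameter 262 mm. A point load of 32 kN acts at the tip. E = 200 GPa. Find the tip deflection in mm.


I = pi * d^4 / 64 = pi * 262^4 / 64 = 231299697.07 mm^4
L = 4000.0 mm, P = 32000.0 N, E = 200000.0 MPa
delta = P * L^3 / (3 * E * I)
= 32000.0 * 4000.0^3 / (3 * 200000.0 * 231299697.07)
= 14.7572 mm

14.7572 mm


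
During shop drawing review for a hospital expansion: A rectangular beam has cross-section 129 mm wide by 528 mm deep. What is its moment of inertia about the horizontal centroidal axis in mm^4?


I = b * h^3 / 12
= 129 * 528^3 / 12
= 129 * 147197952 / 12
= 1582377984.0 mm^4

1582377984.0 mm^4


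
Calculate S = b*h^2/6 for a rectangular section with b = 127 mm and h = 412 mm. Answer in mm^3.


S = b * h^2 / 6
= 127 * 412^2 / 6
= 127 * 169744 / 6
= 3592914.67 mm^3

3592914.67 mm^3


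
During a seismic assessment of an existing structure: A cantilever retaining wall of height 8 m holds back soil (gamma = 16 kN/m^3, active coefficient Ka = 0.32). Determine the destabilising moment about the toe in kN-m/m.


Pa = 0.5 * Ka * gamma * H^2
= 0.5 * 0.32 * 16 * 8^2
= 163.84 kN/m
Arm = H / 3 = 8 / 3 = 2.6667 m
Mo = Pa * arm = Pa * H / 3 = 163.84 * 8 / 3 = 436.9067 kN-m/m

436.9067 kN-m/m


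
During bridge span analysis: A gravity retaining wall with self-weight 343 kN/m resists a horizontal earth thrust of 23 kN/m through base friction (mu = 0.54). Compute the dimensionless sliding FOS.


Resisting force = mu * W = 0.54 * 343 = 185.22 kN/m
FOS = Resisting / Driving = 185.22 / 23
= 8.053 (dimensionless)

8.053 (dimensionless)


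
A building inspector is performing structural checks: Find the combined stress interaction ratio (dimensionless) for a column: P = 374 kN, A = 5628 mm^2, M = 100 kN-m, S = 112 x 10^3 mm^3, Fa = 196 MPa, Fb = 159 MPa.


f_a = P / A = 374000.0 / 5628 = 66.4534 MPa
f_b = M / S = 100000000.0 / 112000.0 = 892.8571 MPa
Ratio = f_a / Fa + f_b / Fb
= 66.4534 / 196 + 892.8571 / 159
= 5.9545 (dimensionless)

5.9545 (dimensionless)


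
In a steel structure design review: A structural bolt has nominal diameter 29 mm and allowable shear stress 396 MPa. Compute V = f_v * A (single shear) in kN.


A = pi * d^2 / 4 = pi * 29^2 / 4 = 660.5199 mm^2
V = f_v * A / 1000 = 396 * 660.5199 / 1000
= 261.5659 kN

261.5659 kN


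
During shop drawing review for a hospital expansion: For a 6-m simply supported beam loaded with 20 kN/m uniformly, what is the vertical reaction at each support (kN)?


Total load = w * L = 20 * 6 = 120 kN
By symmetry, each reaction R = total / 2 = 120 / 2 = 60.0 kN

60.0 kN


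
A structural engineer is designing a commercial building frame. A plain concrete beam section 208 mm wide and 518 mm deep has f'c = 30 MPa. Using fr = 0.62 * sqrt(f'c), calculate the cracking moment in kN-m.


fr = 0.62 * sqrt(30) = 0.62 * 5.4772 = 3.3959 MPa
I = 208 * 518^3 / 12 = 2409191754.67 mm^4
y_t = 259.0 mm
M_cr = fr * I / y_t = 3.3959 * 2409191754.67 / 259.0 N-mm
= 31.5881 kN-m

31.5881 kN-m


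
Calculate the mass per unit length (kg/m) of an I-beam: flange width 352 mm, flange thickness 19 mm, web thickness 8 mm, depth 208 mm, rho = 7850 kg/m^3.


A_flanges = 2 * 352 * 19 = 13376 mm^2
A_web = (208 - 2 * 19) * 8 = 1360 mm^2
A_total = 13376 + 1360 = 14736 mm^2 = 0.014736 m^2
Weight = rho * A = 7850 * 0.014736 = 115.6776 kg/m

115.6776 kg/m


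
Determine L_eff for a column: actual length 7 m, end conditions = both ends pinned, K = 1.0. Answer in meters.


L_eff = K * L
= 1.0 * 7
= 7.0 m

7.0 m


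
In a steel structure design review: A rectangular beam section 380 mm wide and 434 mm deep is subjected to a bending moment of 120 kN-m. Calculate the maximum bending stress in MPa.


I = b * h^3 / 12 = 380 * 434^3 / 12 = 2588639293.33 mm^4
y = h / 2 = 434 / 2 = 217.0 mm
M = 120 kN-m = 120000000.0 N-mm
sigma = M * y / I = 120000000.0 * 217.0 / 2588639293.33
= 10.06 MPa

10.06 MPa


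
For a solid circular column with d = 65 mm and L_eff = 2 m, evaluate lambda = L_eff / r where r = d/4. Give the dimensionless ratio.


Radius of gyration r = d / 4 = 65 / 4 = 16.25 mm
L_eff = 2000.0 mm
Slenderness ratio = L / r = 2000.0 / 16.25 = 123.08 (dimensionless)

123.08 (dimensionless)


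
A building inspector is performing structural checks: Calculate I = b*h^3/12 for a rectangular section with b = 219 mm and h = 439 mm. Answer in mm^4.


I = b * h^3 / 12
= 219 * 439^3 / 12
= 219 * 84604519 / 12
= 1544032471.75 mm^4

1544032471.75 mm^4


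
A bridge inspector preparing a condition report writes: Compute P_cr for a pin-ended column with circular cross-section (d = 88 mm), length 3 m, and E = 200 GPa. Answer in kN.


I = pi * d^4 / 64 = 2943747.71 mm^4
L = 3000.0 mm
P_cr = pi^2 * E * I / L^2
= 9.8696 * 200000.0 * 2943747.71 / 3000.0^2
= 645636.12 N = 645.6361 kN

645.6361 kN


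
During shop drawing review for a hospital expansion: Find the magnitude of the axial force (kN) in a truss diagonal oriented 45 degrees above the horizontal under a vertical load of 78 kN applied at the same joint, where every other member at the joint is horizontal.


At the joint, only the diagonal has a vertical component, so vertical equilibrium gives:
F * sin(45) = 78
F = 78 / sin(45)
= 78 / 0.707107
= 110.31 kN

110.31 kN


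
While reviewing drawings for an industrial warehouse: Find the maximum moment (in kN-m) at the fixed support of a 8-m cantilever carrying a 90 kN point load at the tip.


For a cantilever with a point load at the free end:
M_max = P * L = 90 * 8 = 720 kN-m

720 kN-m


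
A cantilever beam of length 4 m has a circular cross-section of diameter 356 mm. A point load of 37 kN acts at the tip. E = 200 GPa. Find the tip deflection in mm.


I = pi * d^4 / 64 = pi * 356^4 / 64 = 788442253.58 mm^4
L = 4000.0 mm, P = 37000.0 N, E = 200000.0 MPa
delta = P * L^3 / (3 * E * I)
= 37000.0 * 4000.0^3 / (3 * 200000.0 * 788442253.58)
= 5.0057 mm

5.0057 mm


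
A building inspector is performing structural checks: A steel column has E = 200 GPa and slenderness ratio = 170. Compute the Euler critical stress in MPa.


sigma_cr = pi^2 * E / lambda^2
= 9.8696 * 200000.0 / 170^2
= 9.8696 * 200000.0 / 28900
= 68.3018 MPa

68.3018 MPa


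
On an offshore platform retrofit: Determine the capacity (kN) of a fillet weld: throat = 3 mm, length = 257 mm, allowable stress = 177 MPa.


Strength = throat * length * allowable stress
= 3 * 257 * 177 N
= 136467 N
= 136.47 kN

136.47 kN


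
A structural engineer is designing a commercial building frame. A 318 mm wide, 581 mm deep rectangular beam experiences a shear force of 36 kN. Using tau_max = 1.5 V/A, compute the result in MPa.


A = b * h = 318 * 581 = 184758 mm^2
V = 36 kN = 36000.0 N
tau_max = 1.5 * V / A = 1.5 * 36000.0 / 184758
= 0.2923 MPa

0.2923 MPa


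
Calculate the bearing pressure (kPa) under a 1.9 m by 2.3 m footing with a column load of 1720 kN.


A = 1.9 * 2.3 = 4.37 m^2
q = P / A = 1720 / 4.37
= 393.5927 kPa

393.5927 kPa


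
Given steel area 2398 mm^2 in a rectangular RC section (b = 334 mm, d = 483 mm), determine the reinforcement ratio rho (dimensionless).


rho = As / (b * d)
= 2398 / (334 * 483)
= 2398 / 161322
= 0.014865 (dimensionless)

0.014865 (dimensionless)


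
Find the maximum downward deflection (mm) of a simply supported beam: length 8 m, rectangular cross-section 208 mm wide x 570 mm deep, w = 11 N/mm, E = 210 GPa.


I = 208 * 570^3 / 12 = 3210012000.0 mm^4
L = 8000.0 mm, w = 11 N/mm, E = 210000.0 MPa
delta = 5 * w * L^4 / (384 * E * I)
= 5 * 11 * 8000.0^4 / (384 * 210000.0 * 3210012000.0)
= 0.8703 mm

0.8703 mm


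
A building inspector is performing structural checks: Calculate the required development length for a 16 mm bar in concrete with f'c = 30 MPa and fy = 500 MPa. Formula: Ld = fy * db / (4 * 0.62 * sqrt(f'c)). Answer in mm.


Ld = (fy * db) / (4 * 0.62 * sqrt(f'c))
= (500 * 16) / (4 * 0.62 * sqrt(30))
= 8000 / 13.5835
= 588.95 mm

588.95 mm


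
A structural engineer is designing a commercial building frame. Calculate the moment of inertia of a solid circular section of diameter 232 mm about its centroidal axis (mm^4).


r = d / 2 = 232 / 2 = 116.0 mm
I = pi * r^4 / 4 = pi * 116.0^4 / 4
= 142207282.79 mm^4

142207282.79 mm^4


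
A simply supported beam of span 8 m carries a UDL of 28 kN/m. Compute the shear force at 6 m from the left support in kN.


R_A = w * L / 2 = 28 * 8 / 2 = 112.0 kN
V(x) = R_A - w * x = 112.0 - 28 * 6
= -56.0 kN

-56.0 kN


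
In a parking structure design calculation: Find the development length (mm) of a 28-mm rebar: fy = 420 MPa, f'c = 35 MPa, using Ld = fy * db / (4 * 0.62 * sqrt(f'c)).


Ld = (fy * db) / (4 * 0.62 * sqrt(f'c))
= (420 * 28) / (4 * 0.62 * sqrt(35))
= 11760 / 14.6719
= 801.53 mm

801.53 mm


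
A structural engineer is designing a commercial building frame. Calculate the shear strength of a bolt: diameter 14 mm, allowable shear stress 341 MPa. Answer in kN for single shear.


A = pi * d^2 / 4 = pi * 14^2 / 4 = 153.938 mm^2
V = f_v * A / 1000 = 341 * 153.938 / 1000
= 52.4929 kN

52.4929 kN


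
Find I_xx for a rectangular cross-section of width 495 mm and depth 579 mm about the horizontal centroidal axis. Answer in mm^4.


I = b * h^3 / 12
= 495 * 579^3 / 12
= 495 * 194104539 / 12
= 8006812233.75 mm^4

8006812233.75 mm^4


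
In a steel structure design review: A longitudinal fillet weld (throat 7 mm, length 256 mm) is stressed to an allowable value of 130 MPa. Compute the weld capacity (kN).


Strength = throat * length * allowable stress
= 7 * 256 * 130 N
= 232960 N
= 232.96 kN

232.96 kN


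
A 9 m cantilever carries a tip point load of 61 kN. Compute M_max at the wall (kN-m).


For a cantilever with a point load at the free end:
M_max = P * L = 61 * 9 = 549 kN-m

549 kN-m


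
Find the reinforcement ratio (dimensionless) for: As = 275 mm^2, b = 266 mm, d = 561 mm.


rho = As / (b * d)
= 275 / (266 * 561)
= 275 / 149226
= 0.001843 (dimensionless)

0.001843 (dimensionless)


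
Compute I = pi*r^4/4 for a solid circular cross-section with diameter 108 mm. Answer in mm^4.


r = d / 2 = 108 / 2 = 54.0 mm
I = pi * r^4 / 4 = pi * 54.0^4 / 4
= 6678284.57 mm^4

6678284.57 mm^4


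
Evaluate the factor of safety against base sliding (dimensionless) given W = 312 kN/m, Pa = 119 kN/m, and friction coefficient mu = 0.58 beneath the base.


Resisting force = mu * W = 0.58 * 312 = 180.96 kN/m
FOS = Resisting / Driving = 180.96 / 119
= 1.5207 (dimensionless)

1.5207 (dimensionless)


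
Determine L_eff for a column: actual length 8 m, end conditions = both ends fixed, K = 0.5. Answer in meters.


L_eff = K * L
= 0.5 * 8
= 4.0 m

4.0 m


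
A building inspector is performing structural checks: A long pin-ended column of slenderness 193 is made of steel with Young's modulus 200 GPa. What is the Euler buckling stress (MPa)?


sigma_cr = pi^2 * E / lambda^2
= 9.8696 * 200000.0 / 193^2
= 9.8696 * 200000.0 / 37249
= 52.9926 MPa

52.9926 MPa


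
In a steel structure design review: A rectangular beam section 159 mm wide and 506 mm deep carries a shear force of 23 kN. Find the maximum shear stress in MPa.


A = b * h = 159 * 506 = 80454 mm^2
V = 23 kN = 23000.0 N
tau_max = 1.5 * V / A = 1.5 * 23000.0 / 80454
= 0.4288 MPa

0.4288 MPa


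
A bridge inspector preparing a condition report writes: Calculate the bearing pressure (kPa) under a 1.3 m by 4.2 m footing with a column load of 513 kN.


A = 1.3 * 4.2 = 5.46 m^2
q = P / A = 513 / 5.46
= 93.956 kPa

93.956 kPa


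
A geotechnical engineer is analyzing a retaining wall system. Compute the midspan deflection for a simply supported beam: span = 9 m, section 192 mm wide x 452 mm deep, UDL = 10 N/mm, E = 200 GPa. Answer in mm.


I = 192 * 452^3 / 12 = 1477526528.0 mm^4
L = 9000.0 mm, w = 10 N/mm, E = 200000.0 MPa
delta = 5 * w * L^4 / (384 * E * I)
= 5 * 10 * 9000.0^4 / (384 * 200000.0 * 1477526528.0)
= 2.891 mm

2.891 mm


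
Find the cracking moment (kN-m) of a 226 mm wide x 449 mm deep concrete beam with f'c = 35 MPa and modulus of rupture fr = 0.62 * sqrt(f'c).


fr = 0.62 * sqrt(35) = 0.62 * 5.9161 = 3.668 MPa
I = 226 * 449^3 / 12 = 1704771656.17 mm^4
y_t = 224.5 mm
M_cr = fr * I / y_t = 3.668 * 1704771656.17 / 224.5 N-mm
= 27.8532 kN-m

27.8532 kN-m


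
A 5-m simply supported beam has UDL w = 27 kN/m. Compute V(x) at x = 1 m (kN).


R_A = w * L / 2 = 27 * 5 / 2 = 67.5 kN
V(x) = R_A - w * x = 67.5 - 27 * 1
= 40.5 kN

40.5 kN


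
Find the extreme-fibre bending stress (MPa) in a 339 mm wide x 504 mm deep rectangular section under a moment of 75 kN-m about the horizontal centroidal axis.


I = b * h^3 / 12 = 339 * 504^3 / 12 = 3616679808.0 mm^4
y = h / 2 = 504 / 2 = 252.0 mm
M = 75 kN-m = 75000000.0 N-mm
sigma = M * y / I = 75000000.0 * 252.0 / 3616679808.0
= 5.23 MPa

5.23 MPa


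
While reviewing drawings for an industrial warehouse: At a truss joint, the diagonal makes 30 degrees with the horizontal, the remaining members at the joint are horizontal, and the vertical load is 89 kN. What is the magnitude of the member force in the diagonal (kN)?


At the joint, only the diagonal has a vertical component, so vertical equilibrium gives:
F * sin(30) = 89
F = 89 / sin(30)
= 89 / 0.5
= 178.0 kN

178.0 kN


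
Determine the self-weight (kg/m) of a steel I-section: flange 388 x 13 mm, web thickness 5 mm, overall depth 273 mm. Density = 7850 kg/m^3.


A_flanges = 2 * 388 * 13 = 10088 mm^2
A_web = (273 - 2 * 13) * 5 = 1235 mm^2
A_total = 10088 + 1235 = 11323 mm^2 = 0.011323 m^2
Weight = rho * A = 7850 * 0.011323 = 88.8855 kg/m

88.8855 kg/m


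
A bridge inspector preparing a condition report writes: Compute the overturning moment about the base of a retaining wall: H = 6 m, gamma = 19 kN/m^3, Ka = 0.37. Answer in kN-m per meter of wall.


Pa = 0.5 * Ka * gamma * H^2
= 0.5 * 0.37 * 19 * 6^2
= 126.54 kN/m
Arm = H / 3 = 6 / 3 = 2.0 m
Mo = Pa * arm = Pa * H / 3 = 126.54 * 6 / 3 = 253.08 kN-m/m

253.08 kN-m/m


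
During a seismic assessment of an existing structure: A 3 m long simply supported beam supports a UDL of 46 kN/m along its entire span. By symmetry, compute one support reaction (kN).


Total load = w * L = 46 * 3 = 138 kN
By symmetry, each reaction R = total / 2 = 138 / 2 = 69.0 kN

69.0 kN


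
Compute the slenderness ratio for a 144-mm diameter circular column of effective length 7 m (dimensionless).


Radius of gyration r = d / 4 = 144 / 4 = 36.0 mm
L_eff = 7000.0 mm
Slenderness ratio = L / r = 7000.0 / 36.0 = 194.44 (dimensionless)

194.44 (dimensionless)


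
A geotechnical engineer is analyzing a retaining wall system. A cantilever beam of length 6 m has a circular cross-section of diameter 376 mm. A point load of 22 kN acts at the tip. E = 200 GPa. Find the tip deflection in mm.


I = pi * d^4 / 64 = pi * 376^4 / 64 = 981118078.81 mm^4
L = 6000.0 mm, P = 22000.0 N, E = 200000.0 MPa
delta = P * L^3 / (3 * E * I)
= 22000.0 * 6000.0^3 / (3 * 200000.0 * 981118078.81)
= 8.0724 mm

8.0724 mm


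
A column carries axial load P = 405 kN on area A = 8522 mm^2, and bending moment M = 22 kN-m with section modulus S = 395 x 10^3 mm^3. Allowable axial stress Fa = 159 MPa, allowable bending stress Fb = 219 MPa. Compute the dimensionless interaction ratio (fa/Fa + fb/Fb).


f_a = P / A = 405000.0 / 8522 = 47.5241 MPa
f_b = M / S = 22000000.0 / 395000.0 = 55.6962 MPa
Ratio = f_a / Fa + f_b / Fb
= 47.5241 / 159 + 55.6962 / 219
= 0.5532 (dimensionless)

0.5532 (dimensionless)


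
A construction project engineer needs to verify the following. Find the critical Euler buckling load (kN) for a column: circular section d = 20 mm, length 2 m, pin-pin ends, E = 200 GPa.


I = pi * d^4 / 64 = 7853.98 mm^4
L = 2000.0 mm
P_cr = pi^2 * E * I / L^2
= 9.8696 * 200000.0 * 7853.98 / 2000.0^2
= 3875.78 N = 3.8758 kN

3.8758 kN


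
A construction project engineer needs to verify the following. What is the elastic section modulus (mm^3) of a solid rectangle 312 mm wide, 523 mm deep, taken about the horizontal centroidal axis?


S = b * h^2 / 6
= 312 * 523^2 / 6
= 312 * 273529 / 6
= 14223508.0 mm^3

14223508.0 mm^3


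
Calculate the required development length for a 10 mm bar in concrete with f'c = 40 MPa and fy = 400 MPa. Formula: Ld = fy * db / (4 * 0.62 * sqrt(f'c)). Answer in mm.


Ld = (fy * db) / (4 * 0.62 * sqrt(f'c))
= (400 * 10) / (4 * 0.62 * sqrt(40))
= 4000 / 15.6849
= 255.02 mm

255.02 mm


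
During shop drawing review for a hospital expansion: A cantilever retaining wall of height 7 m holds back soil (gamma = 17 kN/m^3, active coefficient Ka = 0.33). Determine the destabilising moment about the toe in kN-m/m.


Pa = 0.5 * Ka * gamma * H^2
= 0.5 * 0.33 * 17 * 7^2
= 137.445 kN/m
Arm = H / 3 = 7 / 3 = 2.3333 m
Mo = Pa * arm = Pa * H / 3 = 137.445 * 7 / 3 = 320.705 kN-m/m

320.705 kN-m/m


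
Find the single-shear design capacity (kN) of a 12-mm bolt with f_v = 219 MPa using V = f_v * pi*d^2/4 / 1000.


A = pi * d^2 / 4 = pi * 12^2 / 4 = 113.0973 mm^2
V = f_v * A / 1000 = 219 * 113.0973 / 1000
= 24.7683 kN

24.7683 kN


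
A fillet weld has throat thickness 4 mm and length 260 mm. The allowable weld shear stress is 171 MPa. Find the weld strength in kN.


Strength = throat * length * allowable stress
= 4 * 260 * 171 N
= 177840 N
= 177.84 kN

177.84 kN


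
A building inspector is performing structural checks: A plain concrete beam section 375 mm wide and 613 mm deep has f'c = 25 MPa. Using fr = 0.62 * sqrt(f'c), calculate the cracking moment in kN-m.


fr = 0.62 * sqrt(25) = 0.62 * 5.0 = 3.1 MPa
I = 375 * 613^3 / 12 = 7198324906.25 mm^4
y_t = 306.5 mm
M_cr = fr * I / y_t = 3.1 * 7198324906.25 / 306.5 N-mm
= 72.8052 kN-m

72.8052 kN-m


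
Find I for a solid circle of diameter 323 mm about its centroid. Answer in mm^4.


r = d / 2 = 323 / 2 = 161.5 mm
I = pi * r^4 / 4 = pi * 161.5^4 / 4
= 534293619.67 mm^4

534293619.67 mm^4


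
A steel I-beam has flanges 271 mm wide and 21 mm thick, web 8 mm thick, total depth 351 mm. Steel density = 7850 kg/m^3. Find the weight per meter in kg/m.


A_flanges = 2 * 271 * 21 = 11382 mm^2
A_web = (351 - 2 * 21) * 8 = 2472 mm^2
A_total = 11382 + 2472 = 13854 mm^2 = 0.013854 m^2
Weight = rho * A = 7850 * 0.013854 = 108.7539 kg/m

108.7539 kg/m


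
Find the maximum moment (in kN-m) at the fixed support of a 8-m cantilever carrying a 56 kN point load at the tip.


For a cantilever with a point load at the free end:
M_max = P * L = 56 * 8 = 448 kN-m

448 kN-m


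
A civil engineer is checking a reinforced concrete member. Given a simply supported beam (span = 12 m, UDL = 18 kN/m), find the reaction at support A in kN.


Total load = w * L = 18 * 12 = 216 kN
By symmetry, each reaction R = total / 2 = 216 / 2 = 108.0 kN

108.0 kN


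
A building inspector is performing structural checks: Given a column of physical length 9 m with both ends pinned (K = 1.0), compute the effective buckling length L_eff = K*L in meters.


L_eff = K * L
= 1.0 * 9
= 9.0 m

9.0 m


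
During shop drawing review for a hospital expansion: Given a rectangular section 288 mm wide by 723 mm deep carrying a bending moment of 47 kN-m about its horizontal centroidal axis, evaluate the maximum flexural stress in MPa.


I = b * h^3 / 12 = 288 * 723^3 / 12 = 9070393608.0 mm^4
y = h / 2 = 723 / 2 = 361.5 mm
M = 47 kN-m = 47000000.0 N-mm
sigma = M * y / I = 47000000.0 * 361.5 / 9070393608.0
= 1.87 MPa

1.87 MPa


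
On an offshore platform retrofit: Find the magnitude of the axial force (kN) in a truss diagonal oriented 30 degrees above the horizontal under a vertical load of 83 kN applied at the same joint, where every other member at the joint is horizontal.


At the joint, only the diagonal has a vertical component, so vertical equilibrium gives:
F * sin(30) = 83
F = 83 / sin(30)
= 83 / 0.5
= 166.0 kN

166.0 kN


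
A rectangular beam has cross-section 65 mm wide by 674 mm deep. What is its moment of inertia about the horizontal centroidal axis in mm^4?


I = b * h^3 / 12
= 65 * 674^3 / 12
= 65 * 306182024 / 12
= 1658485963.33 mm^4

1658485963.33 mm^4


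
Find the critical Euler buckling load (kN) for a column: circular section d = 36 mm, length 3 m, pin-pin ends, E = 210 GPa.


I = pi * d^4 / 64 = 82447.96 mm^4
L = 3000.0 mm
P_cr = pi^2 * E * I / L^2
= 9.8696 * 210000.0 * 82447.96 / 3000.0^2
= 18987.0 N = 18.987 kN

18.987 kN


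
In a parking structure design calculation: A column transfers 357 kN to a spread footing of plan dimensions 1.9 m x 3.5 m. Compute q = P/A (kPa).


A = 1.9 * 3.5 = 6.65 m^2
q = P / A = 357 / 6.65
= 53.6842 kPa

53.6842 kPa


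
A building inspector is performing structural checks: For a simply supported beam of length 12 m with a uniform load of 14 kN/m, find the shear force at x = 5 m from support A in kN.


R_A = w * L / 2 = 14 * 12 / 2 = 84.0 kN
V(x) = R_A - w * x = 84.0 - 14 * 5
= 14.0 kN

14.0 kN


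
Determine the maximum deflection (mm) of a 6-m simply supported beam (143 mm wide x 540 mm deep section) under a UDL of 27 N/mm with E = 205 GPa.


I = 143 * 540^3 / 12 = 1876446000.0 mm^4
L = 6000.0 mm, w = 27 N/mm, E = 205000.0 MPa
delta = 5 * w * L^4 / (384 * E * I)
= 5 * 27 * 6000.0^4 / (384 * 205000.0 * 1876446000.0)
= 1.1845 mm

1.1845 mm


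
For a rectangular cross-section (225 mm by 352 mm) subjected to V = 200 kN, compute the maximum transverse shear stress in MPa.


A = b * h = 225 * 352 = 79200 mm^2
V = 200 kN = 200000.0 N
tau_max = 1.5 * V / A = 1.5 * 200000.0 / 79200
= 3.7879 MPa

3.7879 MPa


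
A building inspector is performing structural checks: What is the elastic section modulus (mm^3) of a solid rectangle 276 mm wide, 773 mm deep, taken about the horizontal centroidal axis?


S = b * h^2 / 6
= 276 * 773^2 / 6
= 276 * 597529 / 6
= 27486334.0 mm^3

27486334.0 mm^3


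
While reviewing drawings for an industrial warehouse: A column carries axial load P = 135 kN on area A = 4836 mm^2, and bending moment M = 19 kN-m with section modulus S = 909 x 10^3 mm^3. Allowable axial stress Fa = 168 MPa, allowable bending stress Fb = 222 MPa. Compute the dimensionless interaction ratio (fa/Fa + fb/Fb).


f_a = P / A = 135000.0 / 4836 = 27.9156 MPa
f_b = M / S = 19000000.0 / 909000.0 = 20.9021 MPa
Ratio = f_a / Fa + f_b / Fb
= 27.9156 / 168 + 20.9021 / 222
= 0.2603 (dimensionless)

0.2603 (dimensionless)


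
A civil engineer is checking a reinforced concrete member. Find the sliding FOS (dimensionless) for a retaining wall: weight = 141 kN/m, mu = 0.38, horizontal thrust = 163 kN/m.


Resisting force = mu * W = 0.38 * 141 = 53.58 kN/m
FOS = Resisting / Driving = 53.58 / 163
= 0.3287 (dimensionless)

0.3287 (dimensionless)


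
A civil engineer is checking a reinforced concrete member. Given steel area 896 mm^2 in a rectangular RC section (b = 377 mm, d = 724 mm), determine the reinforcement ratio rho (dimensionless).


rho = As / (b * d)
= 896 / (377 * 724)
= 896 / 272948
= 0.003283 (dimensionless)

0.003283 (dimensionless)


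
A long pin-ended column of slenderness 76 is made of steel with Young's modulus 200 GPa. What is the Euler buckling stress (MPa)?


sigma_cr = pi^2 * E / lambda^2
= 9.8696 * 200000.0 / 76^2
= 9.8696 * 200000.0 / 5776
= 341.7453 MPa

341.7453 MPa


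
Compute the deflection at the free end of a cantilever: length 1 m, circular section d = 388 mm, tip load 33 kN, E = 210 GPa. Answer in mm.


I = pi * d^4 / 64 = pi * 388^4 / 64 = 1112491755.27 mm^4
L = 1000.0 mm, P = 33000.0 N, E = 210000.0 MPa
delta = P * L^3 / (3 * E * I)
= 33000.0 * 1000.0^3 / (3 * 210000.0 * 1112491755.27)
= 0.0471 mm

0.0471 mm


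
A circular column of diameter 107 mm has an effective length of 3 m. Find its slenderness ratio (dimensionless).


Radius of gyration r = d / 4 = 107 / 4 = 26.75 mm
L_eff = 3000.0 mm
Slenderness ratio = L / r = 3000.0 / 26.75 = 112.15 (dimensionless)

112.15 (dimensionless)


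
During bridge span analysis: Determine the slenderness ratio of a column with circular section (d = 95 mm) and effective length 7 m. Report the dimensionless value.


Radius of gyration r = d / 4 = 95 / 4 = 23.75 mm
L_eff = 7000.0 mm
Slenderness ratio = L / r = 7000.0 / 23.75 = 294.74 (dimensionless)

294.74 (dimensionless)


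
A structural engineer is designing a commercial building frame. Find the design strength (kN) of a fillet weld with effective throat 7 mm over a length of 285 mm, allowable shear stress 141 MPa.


Strength = throat * length * allowable stress
= 7 * 285 * 141 N
= 281295 N
= 281.3 kN

281.3 kN


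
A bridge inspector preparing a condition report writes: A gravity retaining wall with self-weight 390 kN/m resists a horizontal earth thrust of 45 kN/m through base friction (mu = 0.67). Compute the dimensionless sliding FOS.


Resisting force = mu * W = 0.67 * 390 = 261.3 kN/m
FOS = Resisting / Driving = 261.3 / 45
= 5.8067 (dimensionless)

5.8067 (dimensionless)


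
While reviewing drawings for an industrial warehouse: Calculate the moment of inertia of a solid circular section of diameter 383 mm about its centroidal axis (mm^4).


r = d / 2 = 383 / 2 = 191.5 mm
I = pi * r^4 / 4 = pi * 191.5^4 / 4
= 1056245798.85 mm^4

1056245798.85 mm^4
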